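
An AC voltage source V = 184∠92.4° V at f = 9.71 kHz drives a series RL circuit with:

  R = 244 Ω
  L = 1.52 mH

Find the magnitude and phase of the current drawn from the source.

Step 1 — Angular frequency: ω = 2π·f = 2π·9710 = 6.101e+04 rad/s.
Step 2 — Component impedances:
  R: Z = R = 244 Ω
  L: Z = jωL = j·6.101e+04·0.00152 = 0 + j92.73 Ω
Step 3 — Series combination: Z_total = R + L = 244 + j92.73 Ω = 261∠20.8° Ω.
Step 4 — Source phasor: V = 184∠92.4° V = -7.705 + j183.8 V.
Step 5 — Ohm's law: I = V / Z_total = (-7.705 + j183.8) / (244 + j92.73) = 0.2226 + j0.6688 A.
Step 6 — Convert to polar: |I| = 0.7049 A, ∠I = 71.6°.

I = 0.7049∠71.6° A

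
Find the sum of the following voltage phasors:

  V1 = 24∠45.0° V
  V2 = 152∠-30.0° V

Step 1 — Convert each phasor to rectangular form:
  V1 = 24·(cos(45.0°) + j·sin(45.0°)) = 16.97 + j16.97 V
  V2 = 152·(cos(-30.0°) + j·sin(-30.0°)) = 131.6 - j76 V
Step 2 — Sum components: V_total = 148.6 - j59.03 V.
Step 3 — Convert to polar: |V_total| = 159.9 V, ∠V_total = -21.7°.

V_total = 159.9∠-21.7° V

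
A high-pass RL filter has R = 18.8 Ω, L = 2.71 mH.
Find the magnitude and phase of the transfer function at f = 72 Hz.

Step 1 — Angular frequency: ω = 2π·72 = 452.4 rad/s.
Step 2 — Transfer function: H(jω) = jωL/(R + jωL).
Step 3 — Numerator jωL = j·1.226; denominator R + jωL = 18.8 + j1.226.
Step 4 — H = 0.004235 + j0.06494.
Step 5 — Magnitude: |H| = 0.06507 (-23.7 dB); phase: φ = 86.3°.

|H| = 0.06507 (-23.7 dB), φ = 86.3°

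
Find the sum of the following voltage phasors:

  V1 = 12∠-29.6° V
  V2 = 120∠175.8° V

Step 1 — Convert each phasor to rectangular form:
  V1 = 12·(cos(-29.6°) + j·sin(-29.6°)) = 10.43 - j5.927 V
  V2 = 120·(cos(175.8°) + j·sin(175.8°)) = -119.7 + j8.789 V
Step 2 — Sum components: V_total = -109.2 + j2.861 V.
Step 3 — Convert to polar: |V_total| = 109.3 V, ∠V_total = 178.5°.

V_total = 109.3∠178.5° V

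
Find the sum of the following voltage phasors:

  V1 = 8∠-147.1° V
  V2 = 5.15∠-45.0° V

Step 1 — Convert each phasor to rectangular form:
  V1 = 8·(cos(-147.1°) + j·sin(-147.1°)) = -6.717 - j4.345 V
  V2 = 5.15·(cos(-45.0°) + j·sin(-45.0°)) = 3.642 - j3.642 V
Step 2 — Sum components: V_total = -3.075 - j7.987 V.
Step 3 — Convert to polar: |V_total| = 8.559 V, ∠V_total = -111.1°.

V_total = 8.559∠-111.1° V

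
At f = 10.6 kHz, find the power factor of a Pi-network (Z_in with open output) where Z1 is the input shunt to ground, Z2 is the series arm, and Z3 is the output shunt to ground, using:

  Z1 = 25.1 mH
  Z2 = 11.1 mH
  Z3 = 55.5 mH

Step 1 — Angular frequency: ω = 2π·f = 2π·1.06e+04 = 6.66e+04 rad/s.
Step 2 — Component impedances:
  Z1: Z = jωL = j·6.66e+04·0.0251 = 0 + j1672 Ω
  Z2: Z = jωL = j·6.66e+04·0.0111 = 0 + j739.3 Ω
  Z3: Z = jωL = j·6.66e+04·0.0555 = 0 + j3696 Ω
Step 3 — With open output, the series arm Z2 and the output shunt Z3 appear in series to ground: Z2 + Z3 = 0 + j4436 Ω.
Step 4 — Parallel with input shunt Z1: Z_in = Z1 || (Z2 + Z3) = 0 + j1214 Ω = 1214∠90.0° Ω.
Step 5 — Power factor: PF = cos(φ) = Re(Z)/|Z| = -0/1214 = -0.
Step 6 — Type: Im(Z) = 1214 ⇒ lagging (phase φ = 90.0°).

PF = -0 (lagging, φ = 90.0°)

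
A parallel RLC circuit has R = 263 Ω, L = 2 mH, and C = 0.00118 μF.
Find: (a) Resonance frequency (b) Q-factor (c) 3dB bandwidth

Step 1 — Resonance: ω₀ = 1/√(LC) = 1/√(0.002·1.18e-09) = 6.509e+05 rad/s.
Step 2 — f₀ = ω₀/(2π) = 1.036e+05 Hz.
Step 3 — Parallel Q: Q = R/(ω₀L) = 263/(6.509e+05·0.002) = 0.202.
Step 4 — Bandwidth: Δω = ω₀/Q = 3.222e+06 rad/s; BW = Δω/(2π) = 5.128e+05 Hz.

(a) f₀ = 1.036e+05 Hz  (b) Q = 0.202  (c) BW = 5.128e+05 Hz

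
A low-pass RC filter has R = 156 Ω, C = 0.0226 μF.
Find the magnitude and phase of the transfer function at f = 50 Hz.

Step 1 — Angular frequency: ω = 2π·50 = 314.2 rad/s.
Step 2 — Transfer function: H(jω) = 1/(1 + jωRC).
Step 3 — Denominator: 1 + jωRC = 1 + j·314.2·156·2.26e-08 = 1 + j0.001108.
Step 4 — H = 1 - j0.001108.
Step 5 — Magnitude: |H| = 1 (-0.0 dB); phase: φ = -0.1°.

|H| = 1 (-0.0 dB), φ = -0.1°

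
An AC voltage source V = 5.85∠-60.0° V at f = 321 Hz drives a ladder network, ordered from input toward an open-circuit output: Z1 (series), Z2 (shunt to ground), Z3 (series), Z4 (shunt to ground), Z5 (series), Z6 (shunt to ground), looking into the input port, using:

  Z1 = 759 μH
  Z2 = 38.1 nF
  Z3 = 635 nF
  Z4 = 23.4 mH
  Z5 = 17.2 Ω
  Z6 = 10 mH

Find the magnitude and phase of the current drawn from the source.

Step 1 — Angular frequency: ω = 2π·f = 2π·321 = 2017 rad/s.
Step 2 — Component impedances:
  Z1: Z = jωL = j·2017·0.000759 = 0 + j1.531 Ω
  Z2: Z = 1/(jωC) = -j/(ω·C) = 0 - j1.301e+04 Ω
  Z3: Z = 1/(jωC) = -j/(ω·C) = 0 - j780.8 Ω
  Z4: Z = jωL = j·2017·0.0234 = 0 + j47.2 Ω
  Z5: Z = R = 17.2 Ω
  Z6: Z = jωL = j·2017·0.01 = 0 + j20.17 Ω
Step 3 — Ladder network (open output): work backward from the far end, alternating series and parallel combinations. Z_in = 7.07 - j720.7 Ω = 720.7∠-89.4° Ω.
Step 4 — Source phasor: V = 5.85∠-60.0° V = 2.925 - j5.066 V.
Step 5 — Ohm's law: I = V / Z_total = (2.925 - j5.066) / (7.07 - j720.7) = 0.007069 + j0.003989 A.
Step 6 — Convert to polar: |I| = 0.008117 A, ∠I = 29.4°.

I = 0.008117∠29.4° A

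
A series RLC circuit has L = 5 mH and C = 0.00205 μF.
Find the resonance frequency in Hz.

Step 1 — Resonance condition Im(Z)=0 gives ω₀ = 1/√(LC).
Step 2 — ω₀ = 1/√(0.005·2.05e-09) = 3.123e+05 rad/s.
Step 3 — f₀ = ω₀/(2π) = 4.971e+04 Hz.

f₀ = 4.971e+04 Hz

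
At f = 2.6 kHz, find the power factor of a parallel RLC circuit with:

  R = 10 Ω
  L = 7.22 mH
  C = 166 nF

Step 1 — Angular frequency: ω = 2π·f = 2π·2600 = 1.634e+04 rad/s.
Step 2 — Component impedances:
  R: Z = R = 10 Ω
  L: Z = jωL = j·1.634e+04·0.00722 = 0 + j117.9 Ω
  C: Z = 1/(jωC) = -j/(ω·C) = 0 - j368.8 Ω
Step 3 — Parallel combination: 1/Z_total = 1/R + 1/L + 1/C; Z_total = 9.967 + j0.5747 Ω = 9.983∠3.3° Ω.
Step 4 — Power factor: PF = cos(φ) = Re(Z)/|Z| = 9.9669/9.9834 = 0.9983.
Step 5 — Type: Im(Z) = 0.5747 ⇒ lagging (phase φ = 3.3°).

PF = 0.9983 (lagging, φ = 3.3°)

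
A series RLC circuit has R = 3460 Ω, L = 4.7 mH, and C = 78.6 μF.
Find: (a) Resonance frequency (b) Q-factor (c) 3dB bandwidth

Step 1 — Resonance: ω₀ = 1/√(LC) = 1/√(0.0047·7.86e-05) = 1645 rad/s.
Step 2 — f₀ = ω₀/(2π) = 261.9 Hz.
Step 3 — Series Q: Q = ω₀L/R = 1645·0.0047/3460 = 0.002235.
Step 4 — Bandwidth: Δω = ω₀/Q = 7.362e+05 rad/s; BW = Δω/(2π) = 1.172e+05 Hz.

(a) f₀ = 261.9 Hz  (b) Q = 0.002235  (c) BW = 1.172e+05 Hz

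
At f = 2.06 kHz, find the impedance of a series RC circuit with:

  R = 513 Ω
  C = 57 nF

Step 1 — Angular frequency: ω = 2π·f = 2π·2060 = 1.294e+04 rad/s.
Step 2 — Component impedances:
  R: Z = R = 513 Ω
  C: Z = 1/(jωC) = -j/(ω·C) = 0 - j1355 Ω
Step 3 — Series combination: Z_total = R + C = 513 - j1355 Ω = 1449∠-69.3° Ω.

Z = 513 - j1355 Ω = 1449∠-69.3° Ω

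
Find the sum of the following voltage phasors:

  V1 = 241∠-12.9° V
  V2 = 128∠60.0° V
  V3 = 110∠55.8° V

Step 1 — Convert each phasor to rectangular form:
  V1 = 241·(cos(-12.9°) + j·sin(-12.9°)) = 234.9 - j53.8 V
  V2 = 128·(cos(60.0°) + j·sin(60.0°)) = 64 + j110.9 V
  V3 = 110·(cos(55.8°) + j·sin(55.8°)) = 61.83 + j90.98 V
Step 2 — Sum components: V_total = 360.7 + j148 V.
Step 3 — Convert to polar: |V_total| = 389.9 V, ∠V_total = 22.3°.

V_total = 389.9∠22.3° V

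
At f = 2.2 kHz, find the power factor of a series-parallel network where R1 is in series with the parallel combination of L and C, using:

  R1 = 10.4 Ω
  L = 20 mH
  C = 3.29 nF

Step 1 — Angular frequency: ω = 2π·f = 2π·2200 = 1.382e+04 rad/s.
Step 2 — Component impedances:
  R1: Z = R = 10.4 Ω
  L: Z = jωL = j·1.382e+04·0.02 = 0 + j276.5 Ω
  C: Z = 1/(jωC) = -j/(ω·C) = 0 - j2.199e+04 Ω
Step 3 — Parallel branch: L || C = 1/(1/L + 1/C) = 0 + j280 Ω.
Step 4 — Series with R1: Z_total = R1 + (L || C) = 10.4 + j280 Ω = 280.2∠87.9° Ω.
Step 5 — Power factor: PF = cos(φ) = Re(Z)/|Z| = 10.4/280.2 = 0.03712.
Step 6 — Type: Im(Z) = 280 ⇒ lagging (phase φ = 87.9°).

PF = 0.03712 (lagging, φ = 87.9°)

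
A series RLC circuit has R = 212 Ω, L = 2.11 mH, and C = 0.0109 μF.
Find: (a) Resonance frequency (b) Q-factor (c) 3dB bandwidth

Step 1 — Resonance condition Im(Z)=0 gives ω₀ = 1/√(LC).
Step 2 — ω₀ = 1/√(0.00211·1.09e-08) = 2.085e+05 rad/s.
Step 3 — f₀ = ω₀/(2π) = 3.319e+04 Hz.
Step 4 — Series Q: Q = ω₀L/R = 2.085e+05·0.00211/212 = 2.075.
Step 5 — 3dB bandwidth: Δω = ω₀/Q = 1.005e+05 rad/s; BW = Δω/(2π) = 1.599e+04 Hz.

(a) f₀ = 3.319e+04 Hz  (b) Q = 2.075  (c) BW = 1.599e+04 Hz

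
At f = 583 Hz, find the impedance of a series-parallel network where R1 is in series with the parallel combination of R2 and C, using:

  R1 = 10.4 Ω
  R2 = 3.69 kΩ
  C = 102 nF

Step 1 — Angular frequency: ω = 2π·f = 2π·583 = 3663 rad/s.
Step 2 — Component impedances:
  R1: Z = R = 10.4 Ω
  R2: Z = R = 3690 Ω
  C: Z = 1/(jωC) = -j/(ω·C) = 0 - j2676 Ω
Step 3 — Parallel branch: R2 || C = 1/(1/R2 + 1/C) = 1272 - j1754 Ω.
Step 4 — Series with R1: Z_total = R1 + (R2 || C) = 1282 - j1754 Ω = 2173∠-53.8° Ω.

Z = 1282 - j1754 Ω = 2173∠-53.8° Ω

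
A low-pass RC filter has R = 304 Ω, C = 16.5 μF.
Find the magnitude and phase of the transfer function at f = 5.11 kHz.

Step 1 — Angular frequency: ω = 2π·5110 = 3.211e+04 rad/s.
Step 2 — Transfer function: H(jω) = 1/(1 + jωRC).
Step 3 — Denominator: 1 + jωRC = 1 + j·3.211e+04·304·1.65e-05 = 1 + j161.
Step 4 — H = 3.855e-05 - j0.006209.
Step 5 — Magnitude: |H| = 0.006209 (-44.1 dB); phase: φ = -89.6°.

|H| = 0.006209 (-44.1 dB), φ = -89.6°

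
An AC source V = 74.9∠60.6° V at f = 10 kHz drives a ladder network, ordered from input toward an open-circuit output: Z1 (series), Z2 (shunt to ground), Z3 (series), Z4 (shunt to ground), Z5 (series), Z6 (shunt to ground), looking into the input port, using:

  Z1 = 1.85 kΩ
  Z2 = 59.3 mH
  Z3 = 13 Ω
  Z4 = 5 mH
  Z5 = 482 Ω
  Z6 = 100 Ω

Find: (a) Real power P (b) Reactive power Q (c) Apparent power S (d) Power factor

Step 1 — Angular frequency: ω = 2π·f = 2π·1e+04 = 6.283e+04 rad/s.
Step 2 — Component impedances:
  Z1: Z = R = 1850 Ω
  Z2: Z = jωL = j·6.283e+04·0.0593 = 0 + j3726 Ω
  Z3: Z = R = 13 Ω
  Z4: Z = jωL = j·6.283e+04·0.005 = 0 + j314.2 Ω
  Z5: Z = R = 482 Ω
  Z6: Z = R = 100 Ω
Step 3 — Ladder network (open output): work backward from the far end, alternating series and parallel combinations. Z_in = 1977 + j233 Ω = 1991∠6.7° Ω.
Step 4 — Source phasor: V = 74.9∠60.6° V = 36.77 + j65.25 V.
Step 5 — Current: I = V / Z = 0.02218 + j0.03039 A = 0.03763∠53.9° A.
Step 6 — Complex power: S = V·I* = 2.799 + j0.3298 VA.
Step 7 — Real power: P = Re(S) = 2.799 W.
Step 8 — Reactive power: Q = Im(S) = 0.3298 VAR.
Step 9 — Apparent power: |S| = 2.818 VA.
Step 10 — Power factor: PF = P/|S| = 0.9931 (lagging).

(a) P = 2.799 W  (b) Q = 0.3298 VAR  (c) S = 2.818 VA  (d) PF = 0.9931 (lagging)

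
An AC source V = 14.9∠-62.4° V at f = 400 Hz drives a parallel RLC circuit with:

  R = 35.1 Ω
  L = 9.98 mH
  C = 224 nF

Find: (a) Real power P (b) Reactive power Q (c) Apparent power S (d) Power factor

Step 1 — Angular frequency: ω = 2π·f = 2π·400 = 2513 rad/s.
Step 2 — Component impedances:
  R: Z = R = 35.1 Ω
  L: Z = jωL = j·2513·0.00998 = 0 + j25.08 Ω
  C: Z = 1/(jωC) = -j/(ω·C) = 0 - j1776 Ω
Step 3 — Parallel combination: 1/Z_total = 1/R + 1/L + 1/C; Z_total = 12.09 + j16.68 Ω = 20.6∠54.1° Ω.
Step 4 — Source phasor: V = 14.9∠-62.4° V = 6.903 - j13.2 V.
Step 5 — Current: I = V / Z = -0.3223 - j0.6475 A = 0.7233∠-116.5° A.
Step 6 — Complex power: S = V·I* = 6.325 + j8.726 VA.
Step 7 — Real power: P = Re(S) = 6.325 W.
Step 8 — Reactive power: Q = Im(S) = 8.726 VAR.
Step 9 — Apparent power: |S| = 10.78 VA.
Step 10 — Power factor: PF = P/|S| = 0.5869 (lagging).

(a) P = 6.325 W  (b) Q = 8.726 VAR  (c) S = 10.78 VA  (d) PF = 0.5869 (lagging)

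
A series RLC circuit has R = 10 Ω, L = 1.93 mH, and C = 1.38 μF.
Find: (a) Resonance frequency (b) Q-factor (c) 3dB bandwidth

Step 1 — Resonance: ω₀ = 1/√(LC) = 1/√(0.00193·1.38e-06) = 1.938e+04 rad/s.
Step 2 — f₀ = ω₀/(2π) = 3084 Hz.
Step 3 — Series Q: Q = ω₀L/R = 1.938e+04·0.00193/10 = 3.74.
Step 4 — Bandwidth: Δω = ω₀/Q = 5181 rad/s; BW = Δω/(2π) = 824.6 Hz.

(a) f₀ = 3084 Hz  (b) Q = 3.74  (c) BW = 824.6 Hz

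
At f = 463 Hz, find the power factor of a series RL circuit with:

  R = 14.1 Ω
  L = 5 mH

Step 1 — Angular frequency: ω = 2π·f = 2π·463 = 2909 rad/s.
Step 2 — Component impedances:
  R: Z = R = 14.1 Ω
  L: Z = jωL = j·2909·0.005 = 0 + j14.55 Ω
Step 3 — Series combination: Z_total = R + L = 14.1 + j14.55 Ω = 20.26∠45.9° Ω.
Step 4 — Power factor: PF = cos(φ) = Re(Z)/|Z| = 14.1/20.26 = 0.696.
Step 5 — Type: Im(Z) = 14.55 ⇒ lagging (phase φ = 45.9°).

PF = 0.696 (lagging, φ = 45.9°)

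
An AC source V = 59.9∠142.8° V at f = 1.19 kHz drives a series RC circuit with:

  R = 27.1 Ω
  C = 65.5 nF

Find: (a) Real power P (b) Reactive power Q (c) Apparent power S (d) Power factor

Step 1 — Angular frequency: ω = 2π·f = 2π·1190 = 7477 rad/s.
Step 2 — Component impedances:
  R: Z = R = 27.1 Ω
  C: Z = 1/(jωC) = -j/(ω·C) = 0 - j2042 Ω
Step 3 — Series combination: Z_total = R + C = 27.1 - j2042 Ω = 2042∠-89.2° Ω.
Step 4 — Source phasor: V = 59.9∠142.8° V = -47.71 + j36.22 V.
Step 5 — Current: I = V / Z = -0.01804 - j0.02313 A = 0.02933∠-128.0° A.
Step 6 — Complex power: S = V·I* = 0.02332 - j1.757 VA.
Step 7 — Real power: P = Re(S) = 0.02332 W.
Step 8 — Reactive power: Q = Im(S) = -1.757 VAR.
Step 9 — Apparent power: |S| = 1.757 VA.
Step 10 — Power factor: PF = P/|S| = 0.01327 (leading).

(a) P = 0.02332 W  (b) Q = -1.757 VAR  (c) S = 1.757 VA  (d) PF = 0.01327 (leading)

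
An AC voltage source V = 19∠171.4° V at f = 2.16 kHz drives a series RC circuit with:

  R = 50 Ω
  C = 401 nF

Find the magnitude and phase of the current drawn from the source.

Step 1 — Angular frequency: ω = 2π·f = 2π·2160 = 1.357e+04 rad/s.
Step 2 — Component impedances:
  R: Z = R = 50 Ω
  C: Z = 1/(jωC) = -j/(ω·C) = 0 - j183.7 Ω
Step 3 — Series combination: Z_total = R + C = 50 - j183.7 Ω = 190.4∠-74.8° Ω.
Step 4 — Source phasor: V = 19∠171.4° V = -18.79 + j2.841 V.
Step 5 — Ohm's law: I = V / Z_total = (-18.79 + j2.841) / (50 - j183.7) = -0.0403 - j0.09127 A.
Step 6 — Convert to polar: |I| = 0.09977 A, ∠I = -113.8°.

I = 0.09977∠-113.8° A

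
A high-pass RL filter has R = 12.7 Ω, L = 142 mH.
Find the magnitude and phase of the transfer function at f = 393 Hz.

Step 1 — Angular frequency: ω = 2π·393 = 2469 rad/s.
Step 2 — Transfer function: H(jω) = jωL/(R + jωL).
Step 3 — Numerator jωL = j·350.6; denominator R + jωL = 12.7 + j350.6.
Step 4 — H = 0.9987 + j0.03617.
Step 5 — Magnitude: |H| = 0.9993 (-0.0 dB); phase: φ = 2.1°.

|H| = 0.9993 (-0.0 dB), φ = 2.1°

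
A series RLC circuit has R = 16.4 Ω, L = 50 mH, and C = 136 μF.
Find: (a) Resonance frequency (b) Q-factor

Step 1 — Resonance condition Im(Z)=0 gives ω₀ = 1/√(LC).
Step 2 — ω₀ = 1/√(0.05·0.000136) = 383.5 rad/s.
Step 3 — f₀ = ω₀/(2π) = 61.03 Hz.
Step 4 — Series Q: Q = ω₀L/R = 383.5·0.05/16.4 = 1.169.

(a) f₀ = 61.03 Hz  (b) Q = 1.169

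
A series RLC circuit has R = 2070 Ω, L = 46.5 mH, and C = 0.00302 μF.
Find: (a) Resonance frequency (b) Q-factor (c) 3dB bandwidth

Step 1 — Resonance condition Im(Z)=0 gives ω₀ = 1/√(LC).
Step 2 — ω₀ = 1/√(0.0465·3.02e-09) = 8.439e+04 rad/s.
Step 3 — f₀ = ω₀/(2π) = 1.343e+04 Hz.
Step 4 — Series Q: Q = ω₀L/R = 8.439e+04·0.0465/2070 = 1.896.
Step 5 — 3dB bandwidth: Δω = ω₀/Q = 4.452e+04 rad/s; BW = Δω/(2π) = 7085 Hz.

(a) f₀ = 1.343e+04 Hz  (b) Q = 1.896  (c) BW = 7085 Hz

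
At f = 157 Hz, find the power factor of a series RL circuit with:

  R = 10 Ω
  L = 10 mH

Step 1 — Angular frequency: ω = 2π·f = 2π·157 = 986.5 rad/s.
Step 2 — Component impedances:
  R: Z = R = 10 Ω
  L: Z = jωL = j·986.5·0.01 = 0 + j9.865 Ω
Step 3 — Series combination: Z_total = R + L = 10 + j9.865 Ω = 14.05∠44.6° Ω.
Step 4 — Power factor: PF = cos(φ) = Re(Z)/|Z| = 10/14.047 = 0.7119.
Step 5 — Type: Im(Z) = 9.865 ⇒ lagging (phase φ = 44.6°).

PF = 0.7119 (lagging, φ = 44.6°)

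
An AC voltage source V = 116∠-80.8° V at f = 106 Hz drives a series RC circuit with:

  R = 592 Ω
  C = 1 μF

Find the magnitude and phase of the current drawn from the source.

Step 1 — Angular frequency: ω = 2π·f = 2π·106 = 666 rad/s.
Step 2 — Component impedances:
  R: Z = R = 592 Ω
  C: Z = 1/(jωC) = -j/(ω·C) = 0 - j1501 Ω
Step 3 — Series combination: Z_total = R + C = 592 - j1501 Ω = 1614∠-68.5° Ω.
Step 4 — Source phasor: V = 116∠-80.8° V = 18.55 - j114.5 V.
Step 5 — Ohm's law: I = V / Z_total = (18.55 - j114.5) / (592 - j1501) = 0.07022 - j0.01533 A.
Step 6 — Convert to polar: |I| = 0.07187 A, ∠I = -12.3°.

I = 0.07187∠-12.3° A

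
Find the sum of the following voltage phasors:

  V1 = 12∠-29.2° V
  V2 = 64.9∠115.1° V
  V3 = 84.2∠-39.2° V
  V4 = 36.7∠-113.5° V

Step 1 — Convert each phasor to rectangular form:
  V1 = 12·(cos(-29.2°) + j·sin(-29.2°)) = 10.48 - j5.854 V
  V2 = 64.9·(cos(115.1°) + j·sin(115.1°)) = -27.53 + j58.77 V
  V3 = 84.2·(cos(-39.2°) + j·sin(-39.2°)) = 65.25 - j53.22 V
  V4 = 36.7·(cos(-113.5°) + j·sin(-113.5°)) = -14.63 - j33.66 V
Step 2 — Sum components: V_total = 33.56 - j33.96 V.
Step 3 — Convert to polar: |V_total| = 47.74 V, ∠V_total = -45.3°.

V_total = 47.74∠-45.3° V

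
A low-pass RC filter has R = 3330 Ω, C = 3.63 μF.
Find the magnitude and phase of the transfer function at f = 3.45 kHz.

Step 1 — Angular frequency: ω = 2π·3450 = 2.168e+04 rad/s.
Step 2 — Transfer function: H(jω) = 1/(1 + jωRC).
Step 3 — Denominator: 1 + jωRC = 1 + j·2.168e+04·3330·3.63e-06 = 1 + j262.
Step 4 — H = 1.456e-05 - j0.003816.
Step 5 — Magnitude: |H| = 0.003816 (-48.4 dB); phase: φ = -89.8°.

|H| = 0.003816 (-48.4 dB), φ = -89.8°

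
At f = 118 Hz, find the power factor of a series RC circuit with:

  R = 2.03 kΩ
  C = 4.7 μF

Step 1 — Angular frequency: ω = 2π·f = 2π·118 = 741.4 rad/s.
Step 2 — Component impedances:
  R: Z = R = 2030 Ω
  C: Z = 1/(jωC) = -j/(ω·C) = 0 - j287 Ω
Step 3 — Series combination: Z_total = R + C = 2030 - j287 Ω = 2050∠-8.0° Ω.
Step 4 — Power factor: PF = cos(φ) = Re(Z)/|Z| = 2030/2050 = 0.9902.
Step 5 — Type: Im(Z) = -287 ⇒ leading (phase φ = -8.0°).

PF = 0.9902 (leading, φ = -8.0°)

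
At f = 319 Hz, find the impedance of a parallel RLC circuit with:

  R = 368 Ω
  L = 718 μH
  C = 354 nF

Step 1 — Angular frequency: ω = 2π·f = 2π·319 = 2004 rad/s.
Step 2 — Component impedances:
  R: Z = R = 368 Ω
  L: Z = jωL = j·2004·0.000718 = 0 + j1.439 Ω
  C: Z = 1/(jωC) = -j/(ω·C) = 0 - j1409 Ω
Step 3 — Parallel combination: 1/Z_total = 1/R + 1/L + 1/C; Z_total = 0.005639 + j1.441 Ω = 1.441∠89.8° Ω.

Z = 0.005639 + j1.441 Ω = 1.441∠89.8° Ω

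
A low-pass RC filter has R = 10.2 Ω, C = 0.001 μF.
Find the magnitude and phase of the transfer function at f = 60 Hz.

Step 1 — Angular frequency: ω = 2π·60 = 377 rad/s.
Step 2 — Transfer function: H(jω) = 1/(1 + jωRC).
Step 3 — Denominator: 1 + jωRC = 1 + j·377·10.2·1e-09 = 1 + j3.845e-06.
Step 4 — H = 1 - j3.845e-06.
Step 5 — Magnitude: |H| = 1 (-0.0 dB); phase: φ = -0.0°.

|H| = 1 (-0.0 dB), φ = -0.0°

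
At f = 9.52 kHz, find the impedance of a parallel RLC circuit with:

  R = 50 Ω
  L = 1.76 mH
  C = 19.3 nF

Step 1 — Angular frequency: ω = 2π·f = 2π·9520 = 5.982e+04 rad/s.
Step 2 — Component impedances:
  R: Z = R = 50 Ω
  L: Z = jωL = j·5.982e+04·0.00176 = 0 + j105.3 Ω
  C: Z = 1/(jωC) = -j/(ω·C) = 0 - j866.2 Ω
Step 3 — Parallel combination: 1/Z_total = 1/R + 1/L + 1/C; Z_total = 42.59 + j17.77 Ω = 46.14∠22.6° Ω.

Z = 42.59 + j17.77 Ω = 46.14∠22.6° Ω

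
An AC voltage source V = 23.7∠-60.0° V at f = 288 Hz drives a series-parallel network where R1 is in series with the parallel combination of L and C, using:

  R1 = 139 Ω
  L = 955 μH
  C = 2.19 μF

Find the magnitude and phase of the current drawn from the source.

Step 1 — Angular frequency: ω = 2π·f = 2π·288 = 1810 rad/s.
Step 2 — Component impedances:
  R1: Z = R = 139 Ω
  L: Z = jωL = j·1810·0.000955 = 0 + j1.728 Ω
  C: Z = 1/(jωC) = -j/(ω·C) = 0 - j252.3 Ω
Step 3 — Parallel branch: L || C = 1/(1/L + 1/C) = 0 + j1.74 Ω.
Step 4 — Series with R1: Z_total = R1 + (L || C) = 139 + j1.74 Ω = 139∠0.7° Ω.
Step 5 — Source phasor: V = 23.7∠-60.0° V = 11.85 - j20.52 V.
Step 6 — Ohm's law: I = V / Z_total = (11.85 - j20.52) / (139 + j1.74) = 0.08339 - j0.1487 A.
Step 7 — Convert to polar: |I| = 0.1705 A, ∠I = -60.7°.

I = 0.1705∠-60.7° A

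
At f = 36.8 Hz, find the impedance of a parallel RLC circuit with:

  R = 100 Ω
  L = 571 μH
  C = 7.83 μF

Step 1 — Angular frequency: ω = 2π·f = 2π·36.8 = 231.2 rad/s.
Step 2 — Component impedances:
  R: Z = R = 100 Ω
  L: Z = jωL = j·231.2·0.000571 = 0 + j0.132 Ω
  C: Z = 1/(jωC) = -j/(ω·C) = 0 - j552.3 Ω
Step 3 — Parallel combination: 1/Z_total = 1/R + 1/L + 1/C; Z_total = 0.0001744 + j0.1321 Ω = 0.1321∠89.9° Ω.

Z = 0.0001744 + j0.1321 Ω = 0.1321∠89.9° Ω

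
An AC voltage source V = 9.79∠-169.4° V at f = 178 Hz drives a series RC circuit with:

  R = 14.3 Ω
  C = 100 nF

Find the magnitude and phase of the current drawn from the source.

Step 1 — Angular frequency: ω = 2π·f = 2π·178 = 1118 rad/s.
Step 2 — Component impedances:
  R: Z = R = 14.3 Ω
  C: Z = 1/(jωC) = -j/(ω·C) = 0 - j8941 Ω
Step 3 — Series combination: Z_total = R + C = 14.3 - j8941 Ω = 8941∠-89.9° Ω.
Step 4 — Source phasor: V = 9.79∠-169.4° V = -9.623 - j1.801 V.
Step 5 — Ohm's law: I = V / Z_total = (-9.623 - j1.801) / (14.3 - j8941) = 0.0001997 - j0.001077 A.
Step 6 — Convert to polar: |I| = 0.001095 A, ∠I = -79.5°.

I = 0.001095∠-79.5° A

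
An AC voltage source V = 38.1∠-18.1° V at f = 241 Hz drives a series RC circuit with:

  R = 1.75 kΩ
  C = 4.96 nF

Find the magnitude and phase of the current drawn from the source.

Step 1 — Angular frequency: ω = 2π·f = 2π·241 = 1514 rad/s.
Step 2 — Component impedances:
  R: Z = R = 1750 Ω
  C: Z = 1/(jωC) = -j/(ω·C) = 0 - j1.331e+05 Ω
Step 3 — Series combination: Z_total = R + C = 1750 - j1.331e+05 Ω = 1.332e+05∠-89.2° Ω.
Step 4 — Source phasor: V = 38.1∠-18.1° V = 36.21 - j11.84 V.
Step 5 — Ohm's law: I = V / Z_total = (36.21 - j11.84) / (1750 - j1.331e+05) = 9.246e-05 + j0.0002708 A.
Step 6 — Convert to polar: |I| = 0.0002861 A, ∠I = 71.1°.

I = 0.0002861∠71.1° A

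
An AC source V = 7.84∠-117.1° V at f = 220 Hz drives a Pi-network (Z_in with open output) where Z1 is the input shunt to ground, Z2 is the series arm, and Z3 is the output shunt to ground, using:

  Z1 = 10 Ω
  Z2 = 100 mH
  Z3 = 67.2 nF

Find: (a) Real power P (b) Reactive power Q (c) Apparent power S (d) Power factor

Step 1 — Angular frequency: ω = 2π·f = 2π·220 = 1382 rad/s.
Step 2 — Component impedances:
  Z1: Z = R = 10 Ω
  Z2: Z = jωL = j·1382·0.1 = 0 + j138.2 Ω
  Z3: Z = 1/(jωC) = -j/(ω·C) = 0 - j1.077e+04 Ω
Step 3 — With open output, the series arm Z2 and the output shunt Z3 appear in series to ground: Z2 + Z3 = 0 - j1.063e+04 Ω.
Step 4 — Parallel with input shunt Z1: Z_in = Z1 || (Z2 + Z3) = 10 - j0.00941 Ω = 10∠-0.1° Ω.
Step 5 — Source phasor: V = 7.84∠-117.1° V = -3.571 - j6.979 V.
Step 6 — Current: I = V / Z = -0.3565 - j0.6983 A = 0.784∠-117.0° A.
Step 7 — Complex power: S = V·I* = 6.147 - j0.005784 VA.
Step 8 — Real power: P = Re(S) = 6.147 W.
Step 9 — Reactive power: Q = Im(S) = -0.005784 VAR.
Step 10 — Apparent power: |S| = 6.147 VA.
Step 11 — Power factor: PF = P/|S| = 1 (leading).

(a) P = 6.147 W  (b) Q = -0.005784 VAR  (c) S = 6.147 VA  (d) PF = 1 (leading)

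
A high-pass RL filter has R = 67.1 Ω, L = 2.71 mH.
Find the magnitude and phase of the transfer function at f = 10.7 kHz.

Step 1 — Angular frequency: ω = 2π·1.07e+04 = 6.723e+04 rad/s.
Step 2 — Transfer function: H(jω) = jωL/(R + jωL).
Step 3 — Numerator jωL = j·182.2; denominator R + jωL = 67.1 + j182.2.
Step 4 — H = 0.8806 + j0.3243.
Step 5 — Magnitude: |H| = 0.9384 (-0.6 dB); phase: φ = 20.2°.

|H| = 0.9384 (-0.6 dB), φ = 20.2°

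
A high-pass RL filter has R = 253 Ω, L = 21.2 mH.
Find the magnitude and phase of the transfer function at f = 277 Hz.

Step 1 — Angular frequency: ω = 2π·277 = 1740 rad/s.
Step 2 — Transfer function: H(jω) = jωL/(R + jωL).
Step 3 — Numerator jωL = j·36.9; denominator R + jωL = 253 + j36.9.
Step 4 — H = 0.02083 + j0.1428.
Step 5 — Magnitude: |H| = 0.1443 (-16.8 dB); phase: φ = 81.7°.

|H| = 0.1443 (-16.8 dB), φ = 81.7°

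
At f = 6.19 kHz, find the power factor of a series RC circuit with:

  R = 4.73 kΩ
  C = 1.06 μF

Step 1 — Angular frequency: ω = 2π·f = 2π·6190 = 3.889e+04 rad/s.
Step 2 — Component impedances:
  R: Z = R = 4730 Ω
  C: Z = 1/(jωC) = -j/(ω·C) = 0 - j24.26 Ω
Step 3 — Series combination: Z_total = R + C = 4730 - j24.26 Ω = 4730∠-0.3° Ω.
Step 4 — Power factor: PF = cos(φ) = Re(Z)/|Z| = 4730/4730 = 1.
Step 5 — Type: Im(Z) = -24.26 ⇒ leading (phase φ = -0.3°).

PF = 1 (leading, φ = -0.3°)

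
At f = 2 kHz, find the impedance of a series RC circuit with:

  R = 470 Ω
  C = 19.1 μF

Step 1 — Angular frequency: ω = 2π·f = 2π·2000 = 1.257e+04 rad/s.
Step 2 — Component impedances:
  R: Z = R = 470 Ω
  C: Z = 1/(jωC) = -j/(ω·C) = 0 - j4.166 Ω
Step 3 — Series combination: Z_total = R + C = 470 - j4.166 Ω = 470∠-0.5° Ω.

Z = 470 - j4.166 Ω = 470∠-0.5° Ω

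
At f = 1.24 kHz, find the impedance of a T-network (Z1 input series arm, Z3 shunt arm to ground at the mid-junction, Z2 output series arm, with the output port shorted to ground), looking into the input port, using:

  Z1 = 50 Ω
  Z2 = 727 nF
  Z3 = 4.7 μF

Step 1 — Angular frequency: ω = 2π·f = 2π·1240 = 7791 rad/s.
Step 2 — Component impedances:
  Z1: Z = R = 50 Ω
  Z2: Z = 1/(jωC) = -j/(ω·C) = 0 - j176.5 Ω
  Z3: Z = 1/(jωC) = -j/(ω·C) = 0 - j27.31 Ω
Step 3 — With the output port shorted to ground, the output series arm Z2 runs from the junction to ground; the shunt arm Z3 also runs from the junction to ground. They appear in parallel: Z3 || Z2 = 0 - j23.65 Ω.
Step 4 — Series with input arm Z1: Z_in = Z1 + (Z3 || Z2) = 50 - j23.65 Ω = 55.31∠-25.3° Ω.

Z = 50 - j23.65 Ω = 55.31∠-25.3° Ω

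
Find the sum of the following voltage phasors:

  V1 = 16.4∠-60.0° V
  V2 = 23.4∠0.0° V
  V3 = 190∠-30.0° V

Step 1 — Convert each phasor to rectangular form:
  V1 = 16.4·(cos(-60.0°) + j·sin(-60.0°)) = 8.2 - j14.2 V
  V2 = 23.4·(cos(0.0°) + j·sin(0.0°)) = 23.4 V
  V3 = 190·(cos(-30.0°) + j·sin(-30.0°)) = 164.5 - j95 V
Step 2 — Sum components: V_total = 196.1 - j109.2 V.
Step 3 — Convert to polar: |V_total| = 224.5 V, ∠V_total = -29.1°.

V_total = 224.5∠-29.1° V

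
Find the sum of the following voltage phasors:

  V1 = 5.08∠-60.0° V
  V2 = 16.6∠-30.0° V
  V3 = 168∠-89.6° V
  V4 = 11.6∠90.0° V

Step 1 — Convert each phasor to rectangular form:
  V1 = 5.08·(cos(-60.0°) + j·sin(-60.0°)) = 2.54 - j4.399 V
  V2 = 16.6·(cos(-30.0°) + j·sin(-30.0°)) = 14.38 - j8.3 V
  V3 = 168·(cos(-89.6°) + j·sin(-89.6°)) = 1.173 - j168 V
  V4 = 11.6·(cos(90.0°) + j·sin(90.0°)) = 0 + j11.6 V
Step 2 — Sum components: V_total = 18.09 - j169.1 V.
Step 3 — Convert to polar: |V_total| = 170.1 V, ∠V_total = -83.9°.

V_total = 170.1∠-83.9° V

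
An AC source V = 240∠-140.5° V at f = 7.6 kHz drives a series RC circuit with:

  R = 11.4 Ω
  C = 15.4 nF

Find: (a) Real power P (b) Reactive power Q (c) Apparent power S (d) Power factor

Step 1 — Angular frequency: ω = 2π·f = 2π·7600 = 4.775e+04 rad/s.
Step 2 — Component impedances:
  R: Z = R = 11.4 Ω
  C: Z = 1/(jωC) = -j/(ω·C) = 0 - j1360 Ω
Step 3 — Series combination: Z_total = R + C = 11.4 - j1360 Ω = 1360∠-89.5° Ω.
Step 4 — Source phasor: V = 240∠-140.5° V = -185.2 - j152.7 V.
Step 5 — Current: I = V / Z = 0.1111 - j0.1371 A = 0.1765∠-51.0° A.
Step 6 — Complex power: S = V·I* = 0.3551 - j42.36 VA.
Step 7 — Real power: P = Re(S) = 0.3551 W.
Step 8 — Reactive power: Q = Im(S) = -42.36 VAR.
Step 9 — Apparent power: |S| = 42.36 VA.
Step 10 — Power factor: PF = P/|S| = 0.008383 (leading).

(a) P = 0.3551 W  (b) Q = -42.36 VAR  (c) S = 42.36 VA  (d) PF = 0.008383 (leading)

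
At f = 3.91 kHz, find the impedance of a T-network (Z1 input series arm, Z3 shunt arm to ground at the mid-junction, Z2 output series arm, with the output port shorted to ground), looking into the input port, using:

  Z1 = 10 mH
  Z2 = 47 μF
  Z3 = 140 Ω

Step 1 — Angular frequency: ω = 2π·f = 2π·3910 = 2.457e+04 rad/s.
Step 2 — Component impedances:
  Z1: Z = jωL = j·2.457e+04·0.01 = 0 + j245.7 Ω
  Z2: Z = 1/(jωC) = -j/(ω·C) = 0 - j0.8661 Ω
  Z3: Z = R = 140 Ω
Step 3 — With the output port shorted to ground, the output series arm Z2 runs from the junction to ground; the shunt arm Z3 also runs from the junction to ground. They appear in parallel: Z3 || Z2 = 0.005357 - j0.866 Ω.
Step 4 — Series with input arm Z1: Z_in = Z1 + (Z3 || Z2) = 0.005357 + j244.8 Ω = 244.8∠90.0° Ω.

Z = 0.005357 + j244.8 Ω = 244.8∠90.0° Ω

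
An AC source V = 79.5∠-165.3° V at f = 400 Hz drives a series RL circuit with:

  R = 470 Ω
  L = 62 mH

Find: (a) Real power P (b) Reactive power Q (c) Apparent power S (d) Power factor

Step 1 — Angular frequency: ω = 2π·f = 2π·400 = 2513 rad/s.
Step 2 — Component impedances:
  R: Z = R = 470 Ω
  L: Z = jωL = j·2513·0.062 = 0 + j155.8 Ω
Step 3 — Series combination: Z_total = R + L = 470 + j155.8 Ω = 495.2∠18.3° Ω.
Step 4 — Source phasor: V = 79.5∠-165.3° V = -76.9 - j20.17 V.
Step 5 — Current: I = V / Z = -0.1602 + j0.0102 A = 0.1606∠176.4° A.
Step 6 — Complex power: S = V·I* = 12.12 + j4.017 VA.
Step 7 — Real power: P = Re(S) = 12.12 W.
Step 8 — Reactive power: Q = Im(S) = 4.017 VAR.
Step 9 — Apparent power: |S| = 12.76 VA.
Step 10 — Power factor: PF = P/|S| = 0.9492 (lagging).

(a) P = 12.12 W  (b) Q = 4.017 VAR  (c) S = 12.76 VA  (d) PF = 0.9492 (lagging)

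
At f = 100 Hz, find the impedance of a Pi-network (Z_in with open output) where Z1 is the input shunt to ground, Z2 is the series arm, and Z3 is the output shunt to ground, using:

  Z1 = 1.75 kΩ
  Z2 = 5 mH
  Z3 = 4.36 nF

Step 1 — Angular frequency: ω = 2π·f = 2π·100 = 628.3 rad/s.
Step 2 — Component impedances:
  Z1: Z = R = 1750 Ω
  Z2: Z = jωL = j·628.3·0.005 = 0 + j3.142 Ω
  Z3: Z = 1/(jωC) = -j/(ω·C) = 0 - j3.65e+05 Ω
Step 3 — With open output, the series arm Z2 and the output shunt Z3 appear in series to ground: Z2 + Z3 = 0 - j3.65e+05 Ω.
Step 4 — Parallel with input shunt Z1: Z_in = Z1 || (Z2 + Z3) = 1750 - j8.39 Ω = 1750∠-0.3° Ω.

Z = 1750 - j8.39 Ω = 1750∠-0.3° Ω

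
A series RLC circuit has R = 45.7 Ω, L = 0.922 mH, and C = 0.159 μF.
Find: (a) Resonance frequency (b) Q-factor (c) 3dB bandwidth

Step 1 — Resonance condition Im(Z)=0 gives ω₀ = 1/√(LC).
Step 2 — ω₀ = 1/√(0.000922·1.59e-07) = 8.259e+04 rad/s.
Step 3 — f₀ = ω₀/(2π) = 1.314e+04 Hz.
Step 4 — Series Q: Q = ω₀L/R = 8.259e+04·0.000922/45.7 = 1.666.
Step 5 — 3dB bandwidth: Δω = ω₀/Q = 4.957e+04 rad/s; BW = Δω/(2π) = 7889 Hz.

(a) f₀ = 1.314e+04 Hz  (b) Q = 1.666  (c) BW = 7889 Hz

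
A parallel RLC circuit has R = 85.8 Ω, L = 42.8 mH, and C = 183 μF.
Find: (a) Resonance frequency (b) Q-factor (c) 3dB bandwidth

Step 1 — Resonance: ω₀ = 1/√(LC) = 1/√(0.0428·0.000183) = 357.3 rad/s.
Step 2 — f₀ = ω₀/(2π) = 56.87 Hz.
Step 3 — Parallel Q: Q = R/(ω₀L) = 85.8/(357.3·0.0428) = 5.61.
Step 4 — Bandwidth: Δω = ω₀/Q = 63.69 rad/s; BW = Δω/(2π) = 10.14 Hz.

(a) f₀ = 56.87 Hz  (b) Q = 5.61  (c) BW = 10.14 Hz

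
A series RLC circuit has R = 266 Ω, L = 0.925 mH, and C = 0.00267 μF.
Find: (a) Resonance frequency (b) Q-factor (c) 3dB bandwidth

Step 1 — Resonance: ω₀ = 1/√(LC) = 1/√(0.000925·2.67e-09) = 6.363e+05 rad/s.
Step 2 — f₀ = ω₀/(2π) = 1.013e+05 Hz.
Step 3 — Series Q: Q = ω₀L/R = 6.363e+05·0.000925/266 = 2.213.
Step 4 — Bandwidth: Δω = ω₀/Q = 2.876e+05 rad/s; BW = Δω/(2π) = 4.577e+04 Hz.

(a) f₀ = 1.013e+05 Hz  (b) Q = 2.213  (c) BW = 4.577e+04 Hz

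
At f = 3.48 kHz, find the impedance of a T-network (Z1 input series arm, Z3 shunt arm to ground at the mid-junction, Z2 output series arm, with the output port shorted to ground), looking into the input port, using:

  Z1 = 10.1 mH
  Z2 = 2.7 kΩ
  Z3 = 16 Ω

Step 1 — Angular frequency: ω = 2π·f = 2π·3480 = 2.187e+04 rad/s.
Step 2 — Component impedances:
  Z1: Z = jωL = j·2.187e+04·0.0101 = 0 + j220.8 Ω
  Z2: Z = R = 2700 Ω
  Z3: Z = R = 16 Ω
Step 3 — With the output port shorted to ground, the output series arm Z2 runs from the junction to ground; the shunt arm Z3 also runs from the junction to ground. They appear in parallel: Z3 || Z2 = 15.91 Ω.
Step 4 — Series with input arm Z1: Z_in = Z1 + (Z3 || Z2) = 15.91 + j220.8 Ω = 221.4∠85.9° Ω.

Z = 15.91 + j220.8 Ω = 221.4∠85.9° Ω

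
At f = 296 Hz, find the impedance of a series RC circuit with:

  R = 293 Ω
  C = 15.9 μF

Step 1 — Angular frequency: ω = 2π·f = 2π·296 = 1860 rad/s.
Step 2 — Component impedances:
  R: Z = R = 293 Ω
  C: Z = 1/(jωC) = -j/(ω·C) = 0 - j33.82 Ω
Step 3 — Series combination: Z_total = R + C = 293 - j33.82 Ω = 294.9∠-6.6° Ω.

Z = 293 - j33.82 Ω = 294.9∠-6.6° Ω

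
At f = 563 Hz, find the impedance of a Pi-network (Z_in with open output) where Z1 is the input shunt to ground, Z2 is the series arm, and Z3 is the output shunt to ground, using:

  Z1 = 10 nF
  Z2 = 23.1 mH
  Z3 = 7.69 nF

Step 1 — Angular frequency: ω = 2π·f = 2π·563 = 3537 rad/s.
Step 2 — Component impedances:
  Z1: Z = 1/(jωC) = -j/(ω·C) = 0 - j2.827e+04 Ω
  Z2: Z = jωL = j·3537·0.0231 = 0 + j81.71 Ω
  Z3: Z = 1/(jωC) = -j/(ω·C) = 0 - j3.676e+04 Ω
Step 3 — With open output, the series arm Z2 and the output shunt Z3 appear in series to ground: Z2 + Z3 = 0 - j3.668e+04 Ω.
Step 4 — Parallel with input shunt Z1: Z_in = Z1 || (Z2 + Z3) = 0 - j1.596e+04 Ω = 1.596e+04∠-90.0° Ω.

Z = 0 - j1.596e+04 Ω = 1.596e+04∠-90.0° Ω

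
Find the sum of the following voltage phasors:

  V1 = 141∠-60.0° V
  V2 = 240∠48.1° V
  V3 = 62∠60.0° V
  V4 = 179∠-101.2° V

Step 1 — Convert each phasor to rectangular form:
  V1 = 141·(cos(-60.0°) + j·sin(-60.0°)) = 70.5 - j122.1 V
  V2 = 240·(cos(48.1°) + j·sin(48.1°)) = 160.3 + j178.6 V
  V3 = 62·(cos(60.0°) + j·sin(60.0°)) = 31 + j53.69 V
  V4 = 179·(cos(-101.2°) + j·sin(-101.2°)) = -34.77 - j175.6 V
Step 2 — Sum components: V_total = 227 - j65.37 V.
Step 3 — Convert to polar: |V_total| = 236.2 V, ∠V_total = -16.1°.

V_total = 236.2∠-16.1° V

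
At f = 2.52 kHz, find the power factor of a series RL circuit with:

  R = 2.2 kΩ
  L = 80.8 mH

Step 1 — Angular frequency: ω = 2π·f = 2π·2520 = 1.583e+04 rad/s.
Step 2 — Component impedances:
  R: Z = R = 2200 Ω
  L: Z = jωL = j·1.583e+04·0.0808 = 0 + j1279 Ω
Step 3 — Series combination: Z_total = R + L = 2200 + j1279 Ω = 2545∠30.2° Ω.
Step 4 — Power factor: PF = cos(φ) = Re(Z)/|Z| = 2200/2544.9 = 0.8645.
Step 5 — Type: Im(Z) = 1279 ⇒ lagging (phase φ = 30.2°).

PF = 0.8645 (lagging, φ = 30.2°)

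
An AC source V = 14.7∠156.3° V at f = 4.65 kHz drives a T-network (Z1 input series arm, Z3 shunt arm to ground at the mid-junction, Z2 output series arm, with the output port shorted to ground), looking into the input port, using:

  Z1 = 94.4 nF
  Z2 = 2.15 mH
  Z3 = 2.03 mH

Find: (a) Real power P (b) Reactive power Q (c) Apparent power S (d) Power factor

Step 1 — Angular frequency: ω = 2π·f = 2π·4650 = 2.922e+04 rad/s.
Step 2 — Component impedances:
  Z1: Z = 1/(jωC) = -j/(ω·C) = 0 - j362.6 Ω
  Z2: Z = jωL = j·2.922e+04·0.00215 = 0 + j62.82 Ω
  Z3: Z = jωL = j·2.922e+04·0.00203 = 0 + j59.31 Ω
Step 3 — With the output port shorted to ground, the output series arm Z2 runs from the junction to ground; the shunt arm Z3 also runs from the junction to ground. They appear in parallel: Z3 || Z2 = 0 + j30.51 Ω.
Step 4 — Series with input arm Z1: Z_in = Z1 + (Z3 || Z2) = 0 - j332.1 Ω = 332.1∠-90.0° Ω.
Step 5 — Source phasor: V = 14.7∠156.3° V = -13.46 + j5.909 V.
Step 6 — Current: I = V / Z = -0.01779 - j0.04053 A = 0.04427∠-113.7° A.
Step 7 — Complex power: S = V·I* = 0 - j0.6507 VA.
Step 8 — Real power: P = Re(S) = 0 W.
Step 9 — Reactive power: Q = Im(S) = -0.6507 VAR.
Step 10 — Apparent power: |S| = 0.6507 VA.
Step 11 — Power factor: PF = P/|S| = 0 (leading).

(a) P = 0 W  (b) Q = -0.6507 VAR  (c) S = 0.6507 VA  (d) PF = 0 (leading)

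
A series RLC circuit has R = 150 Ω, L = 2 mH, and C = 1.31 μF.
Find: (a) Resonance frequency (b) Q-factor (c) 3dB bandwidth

Step 1 — Resonance condition Im(Z)=0 gives ω₀ = 1/√(LC).
Step 2 — ω₀ = 1/√(0.002·1.31e-06) = 1.954e+04 rad/s.
Step 3 — f₀ = ω₀/(2π) = 3109 Hz.
Step 4 — Series Q: Q = ω₀L/R = 1.954e+04·0.002/150 = 0.2605.
Step 5 — 3dB bandwidth: Δω = ω₀/Q = 7.5e+04 rad/s; BW = Δω/(2π) = 1.194e+04 Hz.

(a) f₀ = 3109 Hz  (b) Q = 0.2605  (c) BW = 1.194e+04 Hz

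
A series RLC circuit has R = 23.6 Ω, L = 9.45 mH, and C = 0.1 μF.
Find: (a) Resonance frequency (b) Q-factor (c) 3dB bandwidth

Step 1 — Resonance: ω₀ = 1/√(LC) = 1/√(0.00945·1e-07) = 3.253e+04 rad/s.
Step 2 — f₀ = ω₀/(2π) = 5177 Hz.
Step 3 — Series Q: Q = ω₀L/R = 3.253e+04·0.00945/23.6 = 13.03.
Step 4 — Bandwidth: Δω = ω₀/Q = 2497 rad/s; BW = Δω/(2π) = 397.5 Hz.

(a) f₀ = 5177 Hz  (b) Q = 13.03  (c) BW = 397.5 Hz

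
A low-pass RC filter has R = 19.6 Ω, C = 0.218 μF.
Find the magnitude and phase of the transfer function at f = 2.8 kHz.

Step 1 — Angular frequency: ω = 2π·2800 = 1.759e+04 rad/s.
Step 2 — Transfer function: H(jω) = 1/(1 + jωRC).
Step 3 — Denominator: 1 + jωRC = 1 + j·1.759e+04·19.6·2.18e-07 = 1 + j0.07517.
Step 4 — H = 0.9944 - j0.07475.
Step 5 — Magnitude: |H| = 0.9972 (-0.0 dB); phase: φ = -4.3°.

|H| = 0.9972 (-0.0 dB), φ = -4.3°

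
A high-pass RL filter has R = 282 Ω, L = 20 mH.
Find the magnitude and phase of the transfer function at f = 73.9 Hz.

Step 1 — Angular frequency: ω = 2π·73.9 = 464.3 rad/s.
Step 2 — Transfer function: H(jω) = jωL/(R + jωL).
Step 3 — Numerator jωL = j·9.287; denominator R + jωL = 282 + j9.287.
Step 4 — H = 0.001083 + j0.0329.
Step 5 — Magnitude: |H| = 0.03291 (-29.7 dB); phase: φ = 88.1°.

|H| = 0.03291 (-29.7 dB), φ = 88.1°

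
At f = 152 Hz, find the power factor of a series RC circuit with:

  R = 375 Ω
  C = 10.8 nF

Step 1 — Angular frequency: ω = 2π·f = 2π·152 = 955 rad/s.
Step 2 — Component impedances:
  R: Z = R = 375 Ω
  C: Z = 1/(jωC) = -j/(ω·C) = 0 - j9.695e+04 Ω
Step 3 — Series combination: Z_total = R + C = 375 - j9.695e+04 Ω = 9.695e+04∠-89.8° Ω.
Step 4 — Power factor: PF = cos(φ) = Re(Z)/|Z| = 375/9.695e+04 = 0.003868.
Step 5 — Type: Im(Z) = -9.695e+04 ⇒ leading (phase φ = -89.8°).

PF = 0.003868 (leading, φ = -89.8°)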